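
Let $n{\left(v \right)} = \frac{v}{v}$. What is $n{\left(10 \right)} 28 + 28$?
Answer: $56$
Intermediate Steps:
$n{\left(v \right)} = 1$
$n{\left(10 \right)} 28 + 28 = 1 \cdot 28 + 28 = 28 + 28 = 56$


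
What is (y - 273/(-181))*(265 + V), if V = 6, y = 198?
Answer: 9786081/181 ≈ 54067.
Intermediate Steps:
(y - 273/(-181))*(265 + V) = (198 - 273/(-181))*(265 + 6) = (198 - 273*(-1/181))*271 = (198 + 273/181)*271 = (36111/181)*271 = 9786081/181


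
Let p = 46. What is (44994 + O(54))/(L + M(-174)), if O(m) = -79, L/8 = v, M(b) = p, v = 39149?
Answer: 44915/313238 ≈ 0.14339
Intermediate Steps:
M(b) = 46
L = 313192 (L = 8*39149 = 313192)
(44994 + O(54))/(L + M(-174)) = (44994 - 79)/(313192 + 46) = 44915/313238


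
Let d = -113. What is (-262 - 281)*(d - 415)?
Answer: 286704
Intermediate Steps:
(-262 - 281)*(d - 415) = (-262 - 281)*(-113 - 415) = -543*(-528) = 286704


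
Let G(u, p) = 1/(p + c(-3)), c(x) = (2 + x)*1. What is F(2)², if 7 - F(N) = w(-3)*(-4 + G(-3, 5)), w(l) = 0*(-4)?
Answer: 49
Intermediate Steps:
w(l) = 0
c(x) = 2 + x
G(u, p) = 1/(-1 + p) (G(u, p) = 1/(p + (2 - 3)) = 1/(p - 1) = 1/(-1 + p))
F(N) = 7 (F(N) = 7 - 0*(-4 + 1/(-1 + 5)) = 7 - 0*(-4 + 1/4) = 7 - 0*(-4 + ¼) = 7 - 0*(-15)/4 = 7 - 1*0 = 7 + 0 = 7)
F(2)² = 7² = 49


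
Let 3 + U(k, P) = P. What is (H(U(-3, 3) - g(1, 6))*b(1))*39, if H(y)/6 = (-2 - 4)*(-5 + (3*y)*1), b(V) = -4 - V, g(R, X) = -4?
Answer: 49140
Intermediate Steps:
U(k, P) = -3 + P
H(y) = 180 - 108*y (H(y) = 6*((-2 - 4)*(-5 + (3*y)*1)) = 6*(-6*(-5 + 3*y)) = 6*(30 - 18*y) = 180 - 108*y)
(H(U(-3, 3) - g(1, 6))*b(1))*39 = ((180 - 108*((-3 + 3) - 1*(-4)))*(-4 - 1*1))*39 = ((180 - 108*(0 + 4))*(-4 - 1))*39 = ((180 - 108*4)*(-5))*39 = ((180 - 432)*(-5))*39 = -252*(-5)*39 = 1260*39 = 49140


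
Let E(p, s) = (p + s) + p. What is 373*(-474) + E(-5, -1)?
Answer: -176813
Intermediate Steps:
E(p, s) = s + 2*p
373*(-474) + E(-5, -1) = 373*(-474) + (-1 + 2*(-5)) = -176802 + (-1 - 10) = -176802 - 11 = -176813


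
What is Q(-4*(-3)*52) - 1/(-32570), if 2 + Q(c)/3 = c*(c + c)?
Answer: 76091662501/32570 ≈ 2.3362e+6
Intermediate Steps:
Q(c) = -6 + 6*c² (Q(c) = -6 + 3*(c*(c + c)) = -6 + 3*(c*(2*c)) = -6 + 3*(2*c²) = -6 + 6*c²)
Q(-4*(-3)*52) - 1/(-32570) = (-6 + 6*(-4*(-3)*52)²) - 1/(-32570) = (-6 + 6*(12*52)²) - 1*(-1/32570) = (-6 + 6*624²) + 1/32570 = (-6 + 6*389376) + 1/32570 = (-6 + 2336256) + 1/32570 = 2336250 + 1/32570 = 76091662501/32570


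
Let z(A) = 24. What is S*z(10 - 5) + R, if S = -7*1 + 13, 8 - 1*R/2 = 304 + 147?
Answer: -742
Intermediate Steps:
R = -886 (R = 16 - 2*(304 + 147) = 16 - 2*451 = 16 - 902 = -886)
S = 6 (S = -7 + 13 = 6)
S*z(10 - 5) + R = 6*24 - 886 = 144 - 886 = -742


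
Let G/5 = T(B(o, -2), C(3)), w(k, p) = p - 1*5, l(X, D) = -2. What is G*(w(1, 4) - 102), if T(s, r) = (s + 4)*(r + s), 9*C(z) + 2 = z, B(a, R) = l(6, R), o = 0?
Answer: 17510/9 ≈ 1945.6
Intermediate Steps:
B(a, R) = -2
C(z) = -2/9 + z/9
T(s, r) = (4 + s)*(r + s)
w(k, p) = -5 + p (w(k, p) = p - 5 = -5 + p)
G = -170/9 (G = 5*((-2)² + 4*(-2/9 + (⅑)*3) + 4*(-2) + (-2/9 + (⅑)*3)*(-2)) = 5*(4 + 4*(-2/9 + ⅓) - 8 + (-2/9 + ⅓)*(-2)) = 5*(4 + 4*(⅑) - 8 + (⅑)*(-2)) = 5*(4 + 4/9 - 8 - 2/9) = 5*(-34/9) = -170/9 ≈ -18.889)
G*(w(1, 4) - 102) = -170*((-5 + 4) - 102)/9 = -170*(-1 - 102)/9 = -170/9*(-103) = 17510/9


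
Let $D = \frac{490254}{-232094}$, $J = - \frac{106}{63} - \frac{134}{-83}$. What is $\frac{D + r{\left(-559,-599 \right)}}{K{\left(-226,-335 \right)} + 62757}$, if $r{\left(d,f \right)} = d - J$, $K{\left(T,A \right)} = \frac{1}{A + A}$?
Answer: $- \frac{228099566291560}{25514644791906207} \approx -0.00894$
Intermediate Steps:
$J = - \frac{356}{5229}$ ($J = \left(-106\right) \frac{1}{63} - - \frac{134}{83} = - \frac{106}{63} + \frac{134}{83} = - \frac{356}{5229} \approx -0.068082$)
$D = - \frac{245127}{116047}$ ($D = 490254 \left(- \frac{1}{232094}\right) = - \frac{245127}{116047} \approx -2.1123$)
$K{\left(T,A \right)} = \frac{1}{2 A}$
$r{\left(d,f \right)} = \frac{356}{5229} + d$ ($r{\left(d,f \right)} = d - - \frac{356}{5229} = d + \frac{356}{5229} = \frac{356}{5229} + d$)
$\frac{D + r{\left(-559,-599 \right)}}{K{\left(-226,-335 \right)} + 62757} = \frac{- \frac{245127}{116047} + \left(\frac{356}{5229} - 559\right)}{\frac{1}{2 \left(-335\right)} + 62757} = \frac{- \frac{245127}{116047} - \frac{2922655}{5229}}{\frac{1}{2} \left(- \frac{1}{335}\right) + 62757} = - \frac{340447113868}{606809763 \left(- \frac{1}{670} + 62757\right)} = - \frac{340447113868}{606809763 \cdot \frac{42047189}{670}} = \left(- \frac{340447113868}{606809763}\right) \frac{670}{42047189} = - \frac{228099566291560}{25514644791906207}$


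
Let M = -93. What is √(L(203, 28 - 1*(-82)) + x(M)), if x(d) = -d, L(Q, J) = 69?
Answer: 9*√2 ≈ 12.728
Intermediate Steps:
√(L(203, 28 - 1*(-82)) + x(M)) = √(69 - 1*(-93)) = √(69 + 93) = √162 = 9*√2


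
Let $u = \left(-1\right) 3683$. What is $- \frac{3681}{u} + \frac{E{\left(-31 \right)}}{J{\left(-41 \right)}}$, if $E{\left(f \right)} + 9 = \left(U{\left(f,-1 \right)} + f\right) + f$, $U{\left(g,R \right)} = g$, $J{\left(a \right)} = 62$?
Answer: $- \frac{73722}{114173} \approx -0.6457$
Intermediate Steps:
$E{\left(f \right)} = -9 + 3 f$ ($E{\left(f \right)} = -9 + \left(\left(f + f\right) + f\right) = -9 + \left(2 f + f\right) = -9 + 3 f$)
$u = -3683$
$- \frac{3681}{u} + \frac{E{\left(-31 \right)}}{J{\left(-41 \right)}} = - \frac{3681}{-3683} + \frac{-9 + 3 \left(-31\right)}{62} = \left(-3681\right) \left(- \frac{1}{3683}\right) + \left(-9 - 93\right) \frac{1}{62} = \frac{3681}{3683} - \frac{51}{31} = - \frac{73722}{114173}$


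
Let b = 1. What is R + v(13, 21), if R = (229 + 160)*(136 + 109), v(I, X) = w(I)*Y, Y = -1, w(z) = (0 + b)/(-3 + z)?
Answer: 953049/10 ≈ 95305.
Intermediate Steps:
w(z) = 1/(-3 + z) (w(z) = (0 + 1)/(-3 + z) = 1/(-3 + z))
v(I, X) = -1/(-3 + I)
R = 95305 (R = 389*245 = 95305)
R + v(13, 21) = 95305 - 1/(-3 + 13) = 95305 - 1/10 = 95305 - 1*⅒ = 95305 - ⅒ = 953049/10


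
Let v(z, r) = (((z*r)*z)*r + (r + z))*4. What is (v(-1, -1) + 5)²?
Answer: 1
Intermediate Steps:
v(z, r) = 4*r + 4*z + 4*r²*z² (v(z, r) = (((r*z)*z)*r + (r + z))*4 = ((r*z²)*r + (r + z))*4 = (r²*z² + (r + z))*4 = (r + z + r²*z²)*4 = 4*r + 4*z + 4*r²*z²)
(v(-1, -1) + 5)² = ((4*(-1) + 4*(-1) + 4*(-1)²*(-1)²) + 5)² = ((-4 - 4 + 4*1*1) + 5)² = ((-4 - 4 + 4) + 5)² = (-4 + 5)² = 1² = 1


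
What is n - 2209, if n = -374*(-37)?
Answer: 11629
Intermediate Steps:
n = 13838
n - 2209 = 13838 - 2209 = 11629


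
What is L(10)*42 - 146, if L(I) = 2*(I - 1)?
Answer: 610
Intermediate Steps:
L(I) = -2 + 2*I (L(I) = 2*(-1 + I) = -2 + 2*I)
L(10)*42 - 146 = (-2 + 2*10)*42 - 146 = (-2 + 20)*42 - 146 = 18*42 - 146 = 756 - 146 = 610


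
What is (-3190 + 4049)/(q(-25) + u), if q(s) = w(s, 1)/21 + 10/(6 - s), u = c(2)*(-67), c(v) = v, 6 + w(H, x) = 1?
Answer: -559209/87179 ≈ -6.4145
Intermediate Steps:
w(H, x) = -5 (w(H, x) = -6 + 1 = -5)
u = -134 (u = 2*(-67) = -134)
q(s) = -5/21 + 10/(6 - s)
(-3190 + 4049)/(q(-25) + u) = (-3190 + 4049)/(5*(-36 - 1*(-25))/(21*(-6 - 25)) - 134) = 859/((5/21)*(-36 + 25)/(-31) - 134) = 859/((5/21)*(-1/31)*(-11) - 134) = 859/(55/651 - 134) = 859/(-87179/651) = 859*(-651/87179) = -559209/87179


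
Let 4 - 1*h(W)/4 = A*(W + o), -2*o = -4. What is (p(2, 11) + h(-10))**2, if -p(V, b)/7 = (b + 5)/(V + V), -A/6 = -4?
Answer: 571536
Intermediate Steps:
o = 2 (o = -1/2*(-4) = 2)
A = 24 (A = -6*(-4) = 24)
h(W) = -176 - 96*W (h(W) = 16 - 96*(W + 2) = 16 - 96*(2 + W) = 16 - 4*(48 + 24*W) = 16 + (-192 - 96*W) = -176 - 96*W)
p(V, b) = -7*(5 + b)/(2*V) (p(V, b) = -7*(b + 5)/(V + V) = -7*(5 + b)/(2*V))
(p(2, 11) + h(-10))**2 = ((7/2)*(-5 - 1*11)/2 + (-176 - 96*(-10)))**2 = ((7/2)*(1/2)*(-5 - 11) + (-176 + 960))**2 = ((7/2)*(1/2)*(-16) + 784)**2 = (-28 + 784)**2 = 756**2 = 571536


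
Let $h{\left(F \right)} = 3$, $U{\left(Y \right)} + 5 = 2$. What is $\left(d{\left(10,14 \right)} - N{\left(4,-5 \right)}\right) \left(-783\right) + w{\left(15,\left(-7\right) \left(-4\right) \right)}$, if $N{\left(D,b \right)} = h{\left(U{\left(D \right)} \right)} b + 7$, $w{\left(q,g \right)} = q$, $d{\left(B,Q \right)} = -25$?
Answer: $13326$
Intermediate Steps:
$U{\left(Y \right)} = -3$ ($U{\left(Y \right)} = -5 + 2 = -3$)
$N{\left(D,b \right)} = 7 + 3 b$ ($N{\left(D,b \right)} = 3 b + 7 = 7 + 3 b$)
$\left(d{\left(10,14 \right)} - N{\left(4,-5 \right)}\right) \left(-783\right) + w{\left(15,\left(-7\right) \left(-4\right) \right)} = \left(-25 - \left(7 + 3 \left(-5\right)\right)\right) \left(-783\right) + 15 = \left(-25 - \left(7 - 15\right)\right) \left(-783\right) + 15 = \left(-25 - -8\right) \left(-783\right) + 15 = \left(-25 + 8\right) \left(-783\right) + 15 = \left(-17\right) \left(-783\right) + 15 = 13311 + 15 = 13326$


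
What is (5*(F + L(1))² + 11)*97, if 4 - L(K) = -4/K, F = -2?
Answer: 18527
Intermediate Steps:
L(K) = 4 + 4/K (L(K) = 4 - (-4)/K = 4 + 4/K)
(5*(F + L(1))² + 11)*97 = (5*(-2 + (4 + 4/1))² + 11)*97 = (5*(-2 + (4 + 4*1))² + 11)*97 = (5*(-2 + (4 + 4))² + 11)*97 = (5*(-2 + 8)² + 11)*97 = (5*6² + 11)*97 = (5*36 + 11)*97 = (180 + 11)*97 = 191*97 = 18527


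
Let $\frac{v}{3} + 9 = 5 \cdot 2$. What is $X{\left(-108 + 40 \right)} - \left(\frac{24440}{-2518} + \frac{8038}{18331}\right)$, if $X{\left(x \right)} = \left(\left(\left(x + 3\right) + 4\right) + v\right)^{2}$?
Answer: $\frac{77850729334}{23078729} \approx 3373.3$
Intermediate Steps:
$v = 3$ ($v = -27 + 3 \cdot 5 \cdot 2 = -27 + 3 \cdot 10 = -27 + 30 = 3$)
$X{\left(x \right)} = \left(10 + x\right)^{2}$ ($X{\left(x \right)} = \left(\left(\left(x + 3\right) + 4\right) + 3\right)^{2} = \left(\left(\left(3 + x\right) + 4\right) + 3\right)^{2} = \left(\left(7 + x\right) + 3\right)^{2} = \left(10 + x\right)^{2}$)
$X{\left(-108 + 40 \right)} - \left(\frac{24440}{-2518} + \frac{8038}{18331}\right) = \left(10 + \left(-108 + 40\right)\right)^{2} - \left(\frac{24440}{-2518} + \frac{8038}{18331}\right) = \left(10 - 68\right)^{2} - \left(24440 \left(- \frac{1}{2518}\right) + 8038 \cdot \frac{1}{18331}\right) = \left(-58\right)^{2} - \left(- \frac{12220}{1259} + \frac{8038}{18331}\right) = 3364 - - \frac{213884978}{23078729} = 3364 + \frac{213884978}{23078729} = \frac{77850729334}{23078729}$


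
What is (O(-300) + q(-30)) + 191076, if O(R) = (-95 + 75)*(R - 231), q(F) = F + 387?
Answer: 202053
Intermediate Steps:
q(F) = 387 + F
O(R) = 4620 - 20*R (O(R) = -20*(-231 + R) = 4620 - 20*R)
(O(-300) + q(-30)) + 191076 = ((4620 - 20*(-300)) + (387 - 30)) + 191076 = ((4620 + 6000) + 357) + 191076 = (10620 + 357) + 191076 = 10977 + 191076 = 202053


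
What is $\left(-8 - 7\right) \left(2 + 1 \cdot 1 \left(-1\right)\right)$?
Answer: $-15$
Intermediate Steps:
$\left(-8 - 7\right) \left(2 + 1 \cdot 1 \left(-1\right)\right) = - 15 \left(2 + 1 \left(-1\right)\right) = - 15 \left(2 - 1\right) = \left(-15\right) 1 = -15$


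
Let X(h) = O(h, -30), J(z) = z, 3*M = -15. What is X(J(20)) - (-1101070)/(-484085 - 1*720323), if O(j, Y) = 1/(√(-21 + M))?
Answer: -550535/602204 - I*√26/26 ≈ -0.9142 - 0.19612*I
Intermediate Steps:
M = -5 (M = (⅓)*(-15) = -5)
O(j, Y) = -I*√26/26 (O(j, Y) = 1/(√(-21 - 5)) = 1/(√(-26)) = 1/(I*√26) = -I*√26/26)
X(h) = -I*√26/26
X(J(20)) - (-1101070)/(-484085 - 1*720323) = -I*√26/26 - (-1101070)/(-484085 - 1*720323) = -I*√26/26 - (-1101070)/(-484085 - 720323) = -I*√26/26 - (-1101070)/(-1204408) = -I*√26/26 - (-1101070)*(-1)/1204408 = -I*√26/26 - 1*550535/602204 = -I*√26/26 - 550535/602204 = -550535/602204 - I*√26/26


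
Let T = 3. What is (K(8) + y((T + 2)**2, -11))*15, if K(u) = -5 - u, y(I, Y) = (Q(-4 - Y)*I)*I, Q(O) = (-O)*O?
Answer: -459570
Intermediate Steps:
Q(O) = -O**2
y(I, Y) = -I**2*(-4 - Y)**2 (y(I, Y) = ((-(-4 - Y)**2)*I)*I = (-I*(-4 - Y)**2)*I = -I**2*(-4 - Y)**2)
(K(8) + y((T + 2)**2, -11))*15 = ((-5 - 1*8) - ((3 + 2)**2)**2*(4 - 11)**2)*15 = ((-5 - 8) - 1*(5**2)**2*(-7)**2)*15 = (-13 - 1*25**2*49)*15 = (-13 - 1*625*49)*15 = (-13 - 30625)*15 = -30638*15 = -459570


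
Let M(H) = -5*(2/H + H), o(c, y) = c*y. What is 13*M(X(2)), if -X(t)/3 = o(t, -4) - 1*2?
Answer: -5863/3 ≈ -1954.3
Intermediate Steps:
X(t) = 6 + 12*t (X(t) = -3*(t*(-4) - 1*2) = -3*(-4*t - 2) = -3*(-2 - 4*t) = 6 + 12*t)
M(H) = -10/H - 5*H (M(H) = -5*(H + 2/H) = -10/H - 5*H)
13*M(X(2)) = 13*(-10/(6 + 12*2) - 5*(6 + 12*2)) = 13*(-10/(6 + 24) - 5*(6 + 24)) = 13*(-10/30 - 5*30) = 13*(-10*1/30 - 150) = 13*(-⅓ - 150) = 13*(-451/3) = -5863/3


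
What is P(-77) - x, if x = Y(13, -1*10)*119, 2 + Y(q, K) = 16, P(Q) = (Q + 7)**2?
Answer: 3234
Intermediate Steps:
P(Q) = (7 + Q)**2
Y(q, K) = 14 (Y(q, K) = -2 + 16 = 14)
x = 1666 (x = 14*119 = 1666)
P(-77) - x = (7 - 77)**2 - 1*1666 = (-70)**2 - 1666 = 4900 - 1666 = 3234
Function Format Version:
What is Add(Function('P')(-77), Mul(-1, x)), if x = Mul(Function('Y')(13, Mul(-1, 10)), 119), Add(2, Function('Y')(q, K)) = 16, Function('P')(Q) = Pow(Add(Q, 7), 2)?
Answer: 3234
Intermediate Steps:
Function('P')(Q) = Pow(Add(7, Q), 2)
Function('Y')(q, K) = 14 (Function('Y')(q, K) = Add(-2, 16) = 14)
x = 1666 (x = Mul(14, 119) = 1666)
Add(Function('P')(-77), Mul(-1, x)) = Add(Pow(Add(7, -77), 2), Mul(-1, 1666)) = Add(Pow(-70, 2), -1666) = Add(4900, -1666) = 3234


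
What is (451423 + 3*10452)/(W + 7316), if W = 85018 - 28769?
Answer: 482779/63565 ≈ 7.5950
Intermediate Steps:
W = 56249
(451423 + 3*10452)/(W + 7316) = (451423 + 3*10452)/(56249 + 7316) = (451423 + 31356)/63565 = 482779*(1/63565) = 482779/63565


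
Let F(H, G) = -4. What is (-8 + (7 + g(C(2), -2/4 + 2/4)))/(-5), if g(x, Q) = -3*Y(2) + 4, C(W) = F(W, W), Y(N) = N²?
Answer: 9/5 ≈ 1.8000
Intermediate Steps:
C(W) = -4
g(x, Q) = -8 (g(x, Q) = -3*2² + 4 = -3*4 + 4 = -12 + 4 = -8)
(-8 + (7 + g(C(2), -2/4 + 2/4)))/(-5) = (-8 + (7 - 8))/(-5) = (-8 - 1)*(-⅕) = -9*(-⅕) = 9/5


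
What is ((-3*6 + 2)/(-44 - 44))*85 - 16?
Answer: -6/11 ≈ -0.54545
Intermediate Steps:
((-3*6 + 2)/(-44 - 44))*85 - 16 = ((-18 + 2)/(-88))*85 - 16 = -16*(-1/88)*85 - 16 = (2/11)*85 - 16 = 170/11 - 16 = -6/11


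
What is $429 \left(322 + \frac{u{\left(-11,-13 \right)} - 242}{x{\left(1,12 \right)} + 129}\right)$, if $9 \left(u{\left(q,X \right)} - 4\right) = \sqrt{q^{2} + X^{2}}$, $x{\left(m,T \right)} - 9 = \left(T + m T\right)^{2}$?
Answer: $137995 + \frac{143 \sqrt{290}}{2142} \approx 1.38 \cdot 10^{5}$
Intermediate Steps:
$x{\left(m,T \right)} = 9 + \left(T + T m\right)^{2}$ ($x{\left(m,T \right)} = 9 + \left(T + m T\right)^{2} = 9 + \left(T + T m\right)^{2}$)
$u{\left(q,X \right)} = 4 + \frac{\sqrt{X^{2} + q^{2}}}{9}$ ($u{\left(q,X \right)} = 4 + \frac{\sqrt{q^{2} + X^{2}}}{9} = 4 + \frac{\sqrt{X^{2} + q^{2}}}{9}$)
$429 \left(322 + \frac{u{\left(-11,-13 \right)} - 242}{x{\left(1,12 \right)} + 129}\right) = 429 \left(322 + \frac{\left(4 + \frac{\sqrt{\left(-13\right)^{2} + \left(-11\right)^{2}}}{9}\right) - 242}{\left(9 + 12^{2} \left(1 + 1\right)^{2}\right) + 129}\right) = 429 \left(322 + \frac{\left(4 + \frac{\sqrt{169 + 121}}{9}\right) - 242}{\left(9 + 144 \cdot 2^{2}\right) + 129}\right) = 429 \left(322 + \frac{\left(4 + \frac{\sqrt{290}}{9}\right) - 242}{\left(9 + 144 \cdot 4\right) + 129}\right) = 429 \left(322 + \frac{-238 + \frac{\sqrt{290}}{9}}{\left(9 + 576\right) + 129}\right) = 429 \left(322 + \frac{-238 + \frac{\sqrt{290}}{9}}{585 + 129}\right) = 429 \left(322 + \frac{-238 + \frac{\sqrt{290}}{9}}{714}\right) = 429 \left(322 + \left(-238 + \frac{\sqrt{290}}{9}\right) \frac{1}{714}\right) = 429 \left(322 - \left(\frac{1}{3} - \frac{\sqrt{290}}{6426}\right)\right) = 429 \left(\frac{965}{3} + \frac{\sqrt{290}}{6426}\right) = 137995 + \frac{143 \sqrt{290}}{2142}$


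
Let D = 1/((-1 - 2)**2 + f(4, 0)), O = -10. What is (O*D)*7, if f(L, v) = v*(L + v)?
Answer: -70/9 ≈ -7.7778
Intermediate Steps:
D = 1/9 (D = 1/((-1 - 2)**2 + 0*(4 + 0)) = 1/((-3)**2 + 0*4) = 1/(9 + 0) = 1/9 ≈ 0.11111)
(O*D)*7 = -10*1/9*7 = -10/9*7 = -70/9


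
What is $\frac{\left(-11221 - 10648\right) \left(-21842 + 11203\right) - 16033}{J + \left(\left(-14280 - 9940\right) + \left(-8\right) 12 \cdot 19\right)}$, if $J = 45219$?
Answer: $\frac{232648258}{19175} \approx 12133.0$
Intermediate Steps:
$\frac{\left(-11221 - 10648\right) \left(-21842 + 11203\right) - 16033}{J + \left(\left(-14280 - 9940\right) + \left(-8\right) 12 \cdot 19\right)} = \frac{\left(-11221 - 10648\right) \left(-21842 + 11203\right) - 16033}{45219 + \left(\left(-14280 - 9940\right) + \left(-8\right) 12 \cdot 19\right)} = \frac{\left(-21869\right) \left(-10639\right) - 16033}{45219 - 26044} = \frac{232664291 - 16033}{45219 - 26044} = \frac{232648258}{45219 - 26044} = \frac{232648258}{19175}$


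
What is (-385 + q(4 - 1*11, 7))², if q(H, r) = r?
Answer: 142884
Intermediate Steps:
(-385 + q(4 - 1*11, 7))² = (-385 + 7)² = (-378)² = 142884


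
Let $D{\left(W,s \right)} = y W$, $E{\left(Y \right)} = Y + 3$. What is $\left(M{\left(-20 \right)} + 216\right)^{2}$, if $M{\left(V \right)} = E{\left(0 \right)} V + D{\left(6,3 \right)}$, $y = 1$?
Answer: $26244$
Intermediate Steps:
$E{\left(Y \right)} = 3 + Y$
$D{\left(W,s \right)} = W$ ($D{\left(W,s \right)} = 1 W = W$)
$M{\left(V \right)} = 6 + 3 V$ ($M{\left(V \right)} = \left(3 + 0\right) V + 6 = 3 V + 6 = 6 + 3 V$)
$\left(M{\left(-20 \right)} + 216\right)^{2} = \left(\left(6 + 3 \left(-20\right)\right) + 216\right)^{2} = \left(\left(6 - 60\right) + 216\right)^{2} = \left(-54 + 216\right)^{2} = 162^{2} = 26244$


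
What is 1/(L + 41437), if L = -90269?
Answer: -1/48832 ≈ -2.0478e-5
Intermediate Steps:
1/(L + 41437) = 1/(-90269 + 41437) = 1/(-48832) = -1/48832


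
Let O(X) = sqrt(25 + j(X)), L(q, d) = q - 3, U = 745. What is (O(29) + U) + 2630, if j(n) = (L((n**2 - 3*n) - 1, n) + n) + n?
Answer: 3375 + 7*sqrt(17) ≈ 3403.9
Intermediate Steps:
L(q, d) = -3 + q
j(n) = -4 + n**2 - n (j(n) = ((-3 + ((n**2 - 3*n) - 1)) + n) + n = ((-3 + (-1 + n**2 - 3*n)) + n) + n = ((-4 + n**2 - 3*n) + n) + n = (-4 + n**2 - 2*n) + n = -4 + n**2 - n)
O(X) = sqrt(21 + X**2 - X) (O(X) = sqrt(25 + (-4 + X**2 - X)) = sqrt(21 + X**2 - X))
(O(29) + U) + 2630 = (sqrt(21 + 29**2 - 1*29) + 745) + 2630 = (sqrt(21 + 841 - 29) + 745) + 2630 = (sqrt(833) + 745) + 2630 = (7*sqrt(17) + 745) + 2630 = (745 + 7*sqrt(17)) + 2630 = 3375 + 7*sqrt(17)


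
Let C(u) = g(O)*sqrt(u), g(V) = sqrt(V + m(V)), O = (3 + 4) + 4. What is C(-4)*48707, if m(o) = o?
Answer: 97414*I*sqrt(22) ≈ 4.5691e+5*I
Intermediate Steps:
O = 11 (O = 7 + 4 = 11)
g(V) = sqrt(2)*sqrt(V) (g(V) = sqrt(V + V) = sqrt(2*V) = sqrt(2)*sqrt(V))
C(u) = sqrt(22)*sqrt(u) (C(u) = (sqrt(2)*sqrt(11))*sqrt(u) = sqrt(22)*sqrt(u))
C(-4)*48707 = (sqrt(22)*sqrt(-4))*48707 = (sqrt(22)*(2*I))*48707 = (2*I*sqrt(22))*48707 = 97414*I*sqrt(22)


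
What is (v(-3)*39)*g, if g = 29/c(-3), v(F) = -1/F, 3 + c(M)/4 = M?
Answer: -377/24 ≈ -15.708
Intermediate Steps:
c(M) = -12 + 4*M
g = -29/24 (g = 29/(-12 + 4*(-3)) = 29/(-12 - 12) = 29/(-24) = 29*(-1/24) = -29/24 ≈ -1.2083)
(v(-3)*39)*g = (-1/(-3)*39)*(-29/24) = (-1*(-1/3)*39)*(-29/24) = ((1/3)*39)*(-29/24) = 13*(-29/24) = -377/24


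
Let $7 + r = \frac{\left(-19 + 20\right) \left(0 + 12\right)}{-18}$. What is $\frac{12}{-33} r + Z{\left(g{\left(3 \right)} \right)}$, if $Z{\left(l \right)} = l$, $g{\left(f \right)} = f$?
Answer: $\frac{191}{33} \approx 5.7879$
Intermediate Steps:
$r = - \frac{23}{3}$ ($r = -7 + \frac{\left(-19 + 20\right) \left(0 + 12\right)}{-18} = -7 + 1 \cdot 12 \left(- \frac{1}{18}\right) = -7 + 12 \left(- \frac{1}{18}\right) = -7 - \frac{2}{3} = - \frac{23}{3} \approx -7.6667$)
$\frac{12}{-33} r + Z{\left(g{\left(3 \right)} \right)} = \frac{12}{-33} \left(- \frac{23}{3}\right) + 3 = 12 \left(- \frac{1}{33}\right) \left(- \frac{23}{3}\right) + 3 = \left(- \frac{4}{11}\right) \left(- \frac{23}{3}\right) + 3 = \frac{92}{33} + 3 = \frac{191}{33}$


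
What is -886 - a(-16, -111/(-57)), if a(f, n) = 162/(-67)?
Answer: -59200/67 ≈ -883.58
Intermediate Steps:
a(f, n) = -162/67 (a(f, n) = 162*(-1/67) = -162/67)
-886 - a(-16, -111/(-57)) = -886 - 1*(-162/67) = -886 + 162/67 = -59200/67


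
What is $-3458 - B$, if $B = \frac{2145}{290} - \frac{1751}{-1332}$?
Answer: $- \frac{133912117}{38628} \approx -3466.7$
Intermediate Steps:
$B = \frac{336493}{38628}$ ($B = 2145 \cdot \frac{1}{290} - - \frac{1751}{1332} = \frac{429}{58} + \frac{1751}{1332} = \frac{336493}{38628} \approx 8.7111$)
$-3458 - B = -3458 - \frac{336493}{38628} = - \frac{133912117}{38628}$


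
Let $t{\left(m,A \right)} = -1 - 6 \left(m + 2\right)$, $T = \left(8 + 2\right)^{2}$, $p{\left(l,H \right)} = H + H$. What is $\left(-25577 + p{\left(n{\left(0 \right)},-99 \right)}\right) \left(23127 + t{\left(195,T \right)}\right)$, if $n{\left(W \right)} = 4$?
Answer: $-565606600$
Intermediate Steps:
$p{\left(l,H \right)} = 2 H$
$T = 100$ ($T = 10^{2} = 100$)
$t{\left(m,A \right)} = -13 - 6 m$ ($t{\left(m,A \right)} = -1 - 6 \left(2 + m\right) = -1 - \left(12 + 6 m\right) = -13 - 6 m$)
$\left(-25577 + p{\left(n{\left(0 \right)},-99 \right)}\right) \left(23127 + t{\left(195,T \right)}\right) = \left(-25577 + 2 \left(-99\right)\right) \left(23127 - 1183\right) = \left(-25577 - 198\right) \left(23127 - 1183\right) = - 25775 \left(23127 - 1183\right) = \left(-25775\right) 21944 = -565606600$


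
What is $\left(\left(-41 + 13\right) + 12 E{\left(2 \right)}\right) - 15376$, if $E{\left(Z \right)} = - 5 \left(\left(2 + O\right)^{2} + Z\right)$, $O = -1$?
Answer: $-15584$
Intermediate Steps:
$E{\left(Z \right)} = -5 - 5 Z$ ($E{\left(Z \right)} = - 5 \left(\left(2 - 1\right)^{2} + Z\right) = - 5 \left(1^{2} + Z\right) = - 5 \left(1 + Z\right) = -5 - 5 Z$)
$\left(\left(-41 + 13\right) + 12 E{\left(2 \right)}\right) - 15376 = \left(\left(-41 + 13\right) + 12 \left(-5 - 10\right)\right) - 15376 = \left(-28 + 12 \left(-5 - 10\right)\right) - 15376 = \left(-28 + 12 \left(-15\right)\right) - 15376 = \left(-28 - 180\right) - 15376 = -208 - 15376 = -15584$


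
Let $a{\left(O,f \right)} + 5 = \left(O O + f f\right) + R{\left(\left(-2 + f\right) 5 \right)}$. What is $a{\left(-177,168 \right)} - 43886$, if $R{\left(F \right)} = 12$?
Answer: $15674$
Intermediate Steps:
$a{\left(O,f \right)} = 7 + O^{2} + f^{2}$ ($a{\left(O,f \right)} = -5 + \left(\left(O O + f f\right) + 12\right) = -5 + \left(\left(O^{2} + f^{2}\right) + 12\right) = -5 + \left(12 + O^{2} + f^{2}\right) = 7 + O^{2} + f^{2}$)
$a{\left(-177,168 \right)} - 43886 = \left(7 + \left(-177\right)^{2} + 168^{2}\right) - 43886 = \left(7 + 31329 + 28224\right) - 43886 = 59560 - 43886 = 15674$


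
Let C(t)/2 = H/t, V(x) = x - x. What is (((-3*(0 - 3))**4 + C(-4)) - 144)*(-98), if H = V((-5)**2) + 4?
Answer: -628670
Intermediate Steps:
V(x) = 0
H = 4 (H = 0 + 4 = 4)
C(t) = 8/t (C(t) = 2*(4/t) = 8/t)
(((-3*(0 - 3))**4 + C(-4)) - 144)*(-98) = (((-3*(0 - 3))**4 + 8/(-4)) - 144)*(-98) = (((-3*(-3))**4 + 8*(-1/4)) - 144)*(-98) = ((9**4 - 2) - 144)*(-98) = ((6561 - 2) - 144)*(-98) = (6559 - 144)*(-98) = 6415*(-98) = -628670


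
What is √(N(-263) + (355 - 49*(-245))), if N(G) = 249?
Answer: 3*√1401 ≈ 112.29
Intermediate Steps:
√(N(-263) + (355 - 49*(-245))) = √(249 + (355 - 49*(-245))) = √(249 + (355 + 12005)) = √(249 + 12360) = √12609 = 3*√1401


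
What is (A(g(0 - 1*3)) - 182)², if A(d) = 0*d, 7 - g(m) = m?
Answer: 33124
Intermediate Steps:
g(m) = 7 - m
A(d) = 0
(A(g(0 - 1*3)) - 182)² = (0 - 182)² = (-182)² = 33124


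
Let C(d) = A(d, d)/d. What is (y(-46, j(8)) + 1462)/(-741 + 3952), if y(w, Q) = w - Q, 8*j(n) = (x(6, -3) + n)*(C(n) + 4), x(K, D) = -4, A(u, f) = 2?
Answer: 11311/25688 ≈ 0.44032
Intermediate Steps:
C(d) = 2/d
j(n) = (-4 + n)*(4 + 2/n)/8 (j(n) = ((-4 + n)*(2/n + 4))/8 = ((-4 + n)*(4 + 2/n))/8 = (-4 + n)*(4 + 2/n)/8)
(y(-46, j(8)) + 1462)/(-741 + 3952) = ((-46 - (-7/4 + (½)*8 - 1/8)) + 1462)/(-741 + 3952) = ((-46 - (-7/4 + 4 - 1*⅛)) + 1462)/3211 = ((-46 - (-7/4 + 4 - ⅛)) + 1462)*(1/3211) = ((-46 - 1*17/8) + 1462)*(1/3211) = ((-46 - 17/8) + 1462)*(1/3211) = (-385/8 + 1462)*(1/3211) = (11311/8)*(1/3211) = 11311/25688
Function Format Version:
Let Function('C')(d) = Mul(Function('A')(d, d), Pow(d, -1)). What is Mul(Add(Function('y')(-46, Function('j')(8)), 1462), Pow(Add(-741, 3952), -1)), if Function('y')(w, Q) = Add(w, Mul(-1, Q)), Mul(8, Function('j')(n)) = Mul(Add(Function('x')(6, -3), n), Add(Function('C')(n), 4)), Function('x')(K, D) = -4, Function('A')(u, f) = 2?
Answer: Rational(11311, 25688) ≈ 0.44032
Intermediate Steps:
Function('C')(d) = Mul(2, Pow(d, -1))
Function('j')(n) = Mul(Rational(1, 8), Add(-4, n), Add(4, Mul(2, Pow(n, -1)))) (Function('j')(n) = Mul(Rational(1, 8), Mul(Add(-4, n), Add(Mul(2, Pow(n, -1)), 4))) = Mul(Rational(1, 8), Mul(Add(-4, n), Add(4, Mul(2, Pow(n, -1))))) = Mul(Rational(1, 8), Add(-4, n), Add(4, Mul(2, Pow(n, -1)))))
Mul(Add(Function('y')(-46, Function('j')(8)), 1462), Pow(Add(-741, 3952), -1)) = Mul(Add(Add(-46, Mul(-1, Add(Rational(-7, 4), Mul(Rational(1, 2), 8), Mul(-1, Pow(8, -1))))), 1462), Pow(Add(-741, 3952), -1)) = Mul(Add(Add(-46, Mul(-1, Add(Rational(-7, 4), 4, Mul(-1, Rational(1, 8))))), 1462), Pow(3211, -1)) = Mul(Add(Add(-46, Mul(-1, Add(Rational(-7, 4), 4, Rational(-1, 8)))), 1462), Rational(1, 3211)) = Mul(Add(Add(-46, Mul(-1, Rational(17, 8))), 1462), Rational(1, 3211)) = Mul(Add(Add(-46, Rational(-17, 8)), 1462), Rational(1, 3211)) = Mul(Add(Rational(-385, 8), 1462), Rational(1, 3211)) = Mul(Rational(11311, 8), Rational(1, 3211)) = Rational(11311, 25688)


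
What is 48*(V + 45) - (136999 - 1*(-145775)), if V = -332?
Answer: -296550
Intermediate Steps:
48*(V + 45) - (136999 - 1*(-145775)) = 48*(-332 + 45) - (136999 - 1*(-145775)) = 48*(-287) - (136999 + 145775) = -13776 - 1*282774 = -13776 - 282774 = -296550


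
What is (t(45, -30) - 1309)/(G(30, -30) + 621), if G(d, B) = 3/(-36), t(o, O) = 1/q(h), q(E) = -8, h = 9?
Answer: -31419/14902 ≈ -2.1084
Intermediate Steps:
t(o, O) = -⅛ (t(o, O) = 1/(-8) = -⅛)
G(d, B) = -1/12 (G(d, B) = 3*(-1/36) = -1/12)
(t(45, -30) - 1309)/(G(30, -30) + 621) = (-⅛ - 1309)/(-1/12 + 621) = -10473/(8*7451/12) = -10473/8*12/7451 = -31419/14902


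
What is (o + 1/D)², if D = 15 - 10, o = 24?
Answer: 14641/25 ≈ 585.64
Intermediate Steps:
D = 5
(o + 1/D)² = (24 + 1/5)² = (24 + ⅕)² = (121/5)² = 14641/25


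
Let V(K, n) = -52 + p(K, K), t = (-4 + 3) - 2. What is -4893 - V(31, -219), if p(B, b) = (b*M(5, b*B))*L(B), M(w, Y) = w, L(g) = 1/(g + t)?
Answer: -135703/28 ≈ -4846.5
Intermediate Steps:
t = -3 (t = -1 - 2 = -3)
L(g) = 1/(-3 + g) (L(g) = 1/(g - 3) = 1/(-3 + g))
p(B, b) = 5*b/(-3 + B) (p(B, b) = (b*5)/(-3 + B) = (5*b)/(-3 + B) = 5*b/(-3 + B))
V(K, n) = -52 + 5*K/(-3 + K)
-4893 - V(31, -219) = -4893 - (156 - 47*31)/(-3 + 31) = -4893 - (156 - 1457)/28 = -4893 - (-1301)/28 = -4893 - 1*(-1301/28) = -4893 + 1301/28 = -135703/28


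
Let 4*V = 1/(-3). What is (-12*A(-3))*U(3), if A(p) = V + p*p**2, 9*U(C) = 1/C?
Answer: 325/27 ≈ 12.037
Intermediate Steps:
V = -1/12 (V = (1/4)/(-3) = (1/4)*(-1/3) = -1/12 ≈ -0.083333)
U(C) = 1/(9*C) (U(C) = (1/C)/9 = 1/(9*C))
A(p) = -1/12 + p**3 (A(p) = -1/12 + p*p**2 = -1/12 + p**3)
(-12*A(-3))*U(3) = (-12*(-1/12 + (-3)**3))*((1/9)/3) = (-12*(-1/12 - 27))*((1/9)*(1/3)) = -12*(-325/12)*(1/27) = 325*(1/27) = 325/27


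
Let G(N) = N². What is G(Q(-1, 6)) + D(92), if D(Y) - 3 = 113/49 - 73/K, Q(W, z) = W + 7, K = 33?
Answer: 63215/1617 ≈ 39.094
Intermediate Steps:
Q(W, z) = 7 + W
D(Y) = 5003/1617 (D(Y) = 3 + (113/49 - 73/33) = 3 + 152/1617 = 5003/1617)
G(Q(-1, 6)) + D(92) = (7 - 1)² + 5003/1617 = 6² + 5003/1617 = 36 + 5003/1617 = 63215/1617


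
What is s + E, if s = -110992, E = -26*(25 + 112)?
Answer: -114554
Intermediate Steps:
E = -3562 (E = -26*137 = -3562)
s + E = -110992 - 3562 = -114554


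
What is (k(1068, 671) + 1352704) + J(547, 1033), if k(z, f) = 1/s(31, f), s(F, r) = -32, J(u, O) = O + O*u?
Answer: 61401215/32 ≈ 1.9188e+6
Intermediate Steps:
k(z, f) = -1/32 (k(z, f) = 1/(-32) = -1/32)
(k(1068, 671) + 1352704) + J(547, 1033) = (-1/32 + 1352704) + 1033*(1 + 547) = 43286527/32 + 1033*548 = 43286527/32 + 566084 = 61401215/32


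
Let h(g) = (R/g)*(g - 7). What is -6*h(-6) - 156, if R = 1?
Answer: -169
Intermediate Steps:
h(g) = (-7 + g)/g (h(g) = (1/g)*(g - 7) = (-7 + g)/g)
-6*h(-6) - 156 = -6*(-7 - 6)/(-6) - 156 = -(-1)*(-13) - 156 = -6*13/6 - 156 = -13 - 156 = -169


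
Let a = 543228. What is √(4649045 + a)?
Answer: √5192273 ≈ 2278.7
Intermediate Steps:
√(4649045 + a) = √(4649045 + 543228) = √5192273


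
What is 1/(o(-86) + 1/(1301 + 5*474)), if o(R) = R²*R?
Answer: -3671/2334961575 ≈ -1.5722e-6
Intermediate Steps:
o(R) = R³
1/(o(-86) + 1/(1301 + 5*474)) = 1/((-86)³ + 1/(1301 + 5*474)) = 1/(-636056 + 1/(1301 + 2370)) = 1/(-636056 + 1/3671) = 1/(-2334961575/3671) = -3671/2334961575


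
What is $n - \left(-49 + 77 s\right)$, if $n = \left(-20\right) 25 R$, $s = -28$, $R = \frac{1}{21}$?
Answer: $\frac{45805}{21} \approx 2181.2$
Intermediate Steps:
$R = \frac{1}{21} \approx 0.047619$
$n = - \frac{500}{21}$ ($n = \left(-20\right) 25 \cdot \frac{1}{21} = \left(-500\right) \frac{1}{21} = - \frac{500}{21} \approx -23.81$)
$n - \left(-49 + 77 s\right) = - \frac{500}{21} + \left(\left(-77\right) \left(-28\right) + 49\right) = - \frac{500}{21} + \left(2156 + 49\right) = - \frac{500}{21} + 2205 = \frac{45805}{21}$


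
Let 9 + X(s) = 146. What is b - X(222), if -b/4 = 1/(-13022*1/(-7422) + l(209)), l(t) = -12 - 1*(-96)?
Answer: -43613039/318235 ≈ -137.05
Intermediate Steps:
X(s) = 137 (X(s) = -9 + 146 = 137)
l(t) = 84 (l(t) = -12 + 96 = 84)
b = -14844/318235 (b = -4/(-13022*1/(-7422) + 84) = -4/(-13022*(-1/7422) + 84) = -4/(6511/3711 + 84) = -4/318235/3711 = -4*3711/318235 = -14844/318235 ≈ -0.046645)
b - X(222) = -14844/318235 - 1*137 = -14844/318235 - 137 = -43613039/318235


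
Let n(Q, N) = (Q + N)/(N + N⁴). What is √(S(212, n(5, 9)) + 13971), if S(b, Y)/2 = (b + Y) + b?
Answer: √17768356585/1095 ≈ 121.73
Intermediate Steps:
n(Q, N) = (N + Q)/(N + N⁴)
S(b, Y) = 2*Y + 4*b (S(b, Y) = 2*((b + Y) + b) = 2*((Y + b) + b) = 2*(Y + 2*b) = 2*Y + 4*b)
√(S(212, n(5, 9)) + 13971) = √((2*((9 + 5)/(9 + 9⁴)) + 4*212) + 13971) = √((2*(14/(9 + 6561)) + 848) + 13971) = √((2*(14/6570) + 848) + 13971) = √((2*((1/6570)*14) + 848) + 13971) = √((2*(7/3285) + 848) + 13971) = √((14/3285 + 848) + 13971) = √(2785694/3285 + 13971) = √(48680429/3285) = √17768356585/1095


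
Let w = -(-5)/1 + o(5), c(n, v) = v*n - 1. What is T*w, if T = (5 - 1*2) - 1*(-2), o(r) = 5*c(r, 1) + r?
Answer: 150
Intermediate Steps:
c(n, v) = -1 + n*v (c(n, v) = n*v - 1 = -1 + n*v)
o(r) = -5 + 6*r (o(r) = 5*(-1 + r*1) + r = 5*(-1 + r) + r = (-5 + 5*r) + r = -5 + 6*r)
T = 5 (T = (5 - 2) + 2 = 3 + 2 = 5)
w = 30 (w = -(-5)/1 + (-5 + 6*5) = -(-5) + (-5 + 30) = -5*(-1) + 25 = 5 + 25 = 30)
T*w = 5*30 = 150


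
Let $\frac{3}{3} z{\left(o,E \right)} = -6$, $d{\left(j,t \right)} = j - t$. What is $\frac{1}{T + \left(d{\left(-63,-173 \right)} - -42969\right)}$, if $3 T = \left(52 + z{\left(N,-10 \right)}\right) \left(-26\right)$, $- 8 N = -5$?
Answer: $\frac{3}{128041} \approx 2.343 \cdot 10^{-5}$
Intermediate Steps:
$N = \frac{5}{8}$ ($N = \left(- \frac{1}{8}\right) \left(-5\right) = \frac{5}{8} \approx 0.625$)
$z{\left(o,E \right)} = -6$
$T = - \frac{1196}{3}$ ($T = \frac{\left(52 - 6\right) \left(-26\right)}{3} = \frac{46 \left(-26\right)}{3} = \frac{1}{3} \left(-1196\right) = - \frac{1196}{3} \approx -398.67$)
$\frac{1}{T + \left(d{\left(-63,-173 \right)} - -42969\right)} = \frac{1}{- \frac{1196}{3} - -43079} = \frac{1}{- \frac{1196}{3} + \left(\left(-63 + 173\right) + 42969\right)} = \frac{1}{- \frac{1196}{3} + \left(110 + 42969\right)} = \frac{1}{- \frac{1196}{3} + 43079} = \frac{1}{\frac{128041}{3}} = \frac{3}{128041}$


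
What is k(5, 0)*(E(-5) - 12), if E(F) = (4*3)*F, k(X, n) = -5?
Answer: 360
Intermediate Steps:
E(F) = 12*F
k(5, 0)*(E(-5) - 12) = -5*(12*(-5) - 12) = -5*(-60 - 12) = -5*(-72) = 360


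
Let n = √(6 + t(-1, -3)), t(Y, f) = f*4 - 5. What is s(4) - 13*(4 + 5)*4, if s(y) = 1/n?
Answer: -468 - I*√11/11 ≈ -468.0 - 0.30151*I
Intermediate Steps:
t(Y, f) = -5 + 4*f (t(Y, f) = 4*f - 5 = -5 + 4*f)
n = I*√11 (n = √(6 + (-5 + 4*(-3))) = √(6 + (-5 - 12)) = √(6 - 17) = √(-11) = I*√11 ≈ 3.3166*I)
s(y) = -I*√11/11 (s(y) = 1/(I*√11) = -I*√11/11)
s(4) - 13*(4 + 5)*4 = -I*√11/11 - 13*(4 + 5)*4 = -I*√11/11 - 117*4 = -I*√11/11 - 13*36 = -I*√11/11 - 468 = -468 - I*√11/11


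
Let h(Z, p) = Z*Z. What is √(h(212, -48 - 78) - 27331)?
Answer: 3*√1957 ≈ 132.71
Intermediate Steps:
h(Z, p) = Z²
√(h(212, -48 - 78) - 27331) = √(212² - 27331) = √(44944 - 27331) = √17613 = 3*√1957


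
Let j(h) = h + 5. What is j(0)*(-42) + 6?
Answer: -204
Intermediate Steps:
j(h) = 5 + h
j(0)*(-42) + 6 = (5 + 0)*(-42) + 6 = 5*(-42) + 6 = -210 + 6 = -204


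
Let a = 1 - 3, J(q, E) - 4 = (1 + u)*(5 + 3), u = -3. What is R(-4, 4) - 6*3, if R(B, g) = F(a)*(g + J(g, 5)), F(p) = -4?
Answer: 14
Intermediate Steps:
J(q, E) = -12 (J(q, E) = 4 + (1 - 3)*(5 + 3) = 4 - 2*8 = 4 - 16 = -12)
a = -2
R(B, g) = 48 - 4*g (R(B, g) = -4*(g - 12) = -4*(-12 + g) = 48 - 4*g)
R(-4, 4) - 6*3 = (48 - 4*4) - 6*3 = (48 - 16) - 18 = 32 - 18 = 14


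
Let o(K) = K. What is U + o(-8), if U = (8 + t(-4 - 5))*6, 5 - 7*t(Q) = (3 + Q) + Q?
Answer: 400/7 ≈ 57.143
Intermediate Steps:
t(Q) = 2/7 - 2*Q/7 (t(Q) = 5/7 - ((3 + Q) + Q)/7 = 5/7 - (3 + 2*Q)/7 = 5/7 + (-3/7 - 2*Q/7) = 2/7 - 2*Q/7)
U = 456/7 (U = (8 + (2/7 - 2*(-4 - 5)/7))*6 = (8 + (2/7 - 2/7*(-9)))*6 = (8 + (2/7 + 18/7))*6 = (8 + 20/7)*6 = (76/7)*6 = 456/7 ≈ 65.143)
U + o(-8) = 456/7 - 8 = 400/7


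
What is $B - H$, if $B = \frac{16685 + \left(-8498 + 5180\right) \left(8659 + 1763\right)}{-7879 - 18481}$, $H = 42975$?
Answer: $- \frac{1098257489}{26360} \approx -41664.0$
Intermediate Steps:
$B = \frac{34563511}{26360}$ ($B = \frac{16685 - 34580196}{-26360} = \left(16685 - 34580196\right) \left(- \frac{1}{26360}\right) = \left(-34563511\right) \left(- \frac{1}{26360}\right) = \frac{34563511}{26360} \approx 1311.2$)
$B - H = \frac{34563511}{26360} - 42975 = - \frac{1098257489}{26360}$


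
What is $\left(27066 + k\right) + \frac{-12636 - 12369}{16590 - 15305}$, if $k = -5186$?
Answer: $\frac{5618159}{257} \approx 21861.0$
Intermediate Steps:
$\left(27066 + k\right) + \frac{-12636 - 12369}{16590 - 15305} = \left(27066 - 5186\right) + \frac{-12636 - 12369}{16590 - 15305} = 21880 - \frac{25005}{1285} = 21880 - \frac{5001}{257} = \frac{5618159}{257}$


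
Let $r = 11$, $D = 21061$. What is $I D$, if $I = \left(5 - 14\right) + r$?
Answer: $42122$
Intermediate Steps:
$I = 2$ ($I = \left(5 - 14\right) + 11 = -9 + 11 = 2$)
$I D = 2 \cdot 21061 = 42122$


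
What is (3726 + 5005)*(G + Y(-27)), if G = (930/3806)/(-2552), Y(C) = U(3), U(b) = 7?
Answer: 296807961437/4856456 ≈ 61116.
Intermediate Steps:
Y(C) = 7
G = -465/4856456 (G = (930*(1/3806))*(-1/2552) = (465/1903)*(-1/2552) = -465/4856456 ≈ -9.5749e-5)
(3726 + 5005)*(G + Y(-27)) = (3726 + 5005)*(-465/4856456 + 7) = 8731*(33994727/4856456) = 296807961437/4856456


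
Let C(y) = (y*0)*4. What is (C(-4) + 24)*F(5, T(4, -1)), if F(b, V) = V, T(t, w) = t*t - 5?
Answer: 264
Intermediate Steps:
T(t, w) = -5 + t² (T(t, w) = t² - 5 = -5 + t²)
C(y) = 0 (C(y) = 0*4 = 0)
(C(-4) + 24)*F(5, T(4, -1)) = (0 + 24)*(-5 + 4²) = 24*(-5 + 16) = 24*11 = 264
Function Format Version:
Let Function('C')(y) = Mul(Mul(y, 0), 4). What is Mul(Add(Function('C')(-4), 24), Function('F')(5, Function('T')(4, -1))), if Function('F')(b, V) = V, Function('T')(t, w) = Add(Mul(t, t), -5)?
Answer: 264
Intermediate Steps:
Function('T')(t, w) = Add(-5, Pow(t, 2)) (Function('T')(t, w) = Add(Pow(t, 2), -5) = Add(-5, Pow(t, 2)))
Function('C')(y) = 0 (Function('C')(y) = Mul(0, 4) = 0)
Mul(Add(Function('C')(-4), 24), Function('F')(5, Function('T')(4, -1))) = Mul(Add(0, 24), Add(-5, Pow(4, 2))) = Mul(24, Add(-5, 16)) = Mul(24, 11) = 264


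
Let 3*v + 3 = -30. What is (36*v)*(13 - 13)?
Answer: 0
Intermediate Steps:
v = -11 (v = -1 + (⅓)*(-30) = -1 - 10 = -11)
(36*v)*(13 - 13) = (36*(-11))*(13 - 13) = -396*0 = 0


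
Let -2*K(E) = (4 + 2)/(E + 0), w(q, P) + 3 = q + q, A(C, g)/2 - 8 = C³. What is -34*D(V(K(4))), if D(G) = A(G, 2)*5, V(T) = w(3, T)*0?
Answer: -2720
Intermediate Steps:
A(C, g) = 16 + 2*C³
w(q, P) = -3 + 2*q (w(q, P) = -3 + (q + q) = -3 + 2*q)
K(E) = -3/E (K(E) = -(4 + 2)/(2*(E + 0)) = -3/E)
V(T) = 0 (V(T) = (-3 + 2*3)*0 = (-3 + 6)*0 = 3*0 = 0)
D(G) = 80 + 10*G³ (D(G) = (16 + 2*G³)*5 = 80 + 10*G³)
-34*D(V(K(4))) = -34*(80 + 10*0³) = -34*(80 + 10*0) = -34*(80 + 0) = -34*80 = -2720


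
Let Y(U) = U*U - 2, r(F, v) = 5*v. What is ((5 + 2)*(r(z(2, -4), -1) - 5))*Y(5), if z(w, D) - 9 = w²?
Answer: -1610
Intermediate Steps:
z(w, D) = 9 + w²
Y(U) = -2 + U² (Y(U) = U² - 2 = -2 + U²)
((5 + 2)*(r(z(2, -4), -1) - 5))*Y(5) = ((5 + 2)*(5*(-1) - 5))*(-2 + 5²) = (7*(-5 - 5))*(-2 + 25) = (7*(-10))*23 = -70*23 = -1610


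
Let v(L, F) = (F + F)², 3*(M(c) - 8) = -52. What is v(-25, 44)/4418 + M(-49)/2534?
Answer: 2098078/1199487 ≈ 1.7491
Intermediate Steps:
M(c) = -28/3 (M(c) = 8 + (⅓)*(-52) = 8 - 52/3 = -28/3)
v(L, F) = 4*F² (v(L, F) = (2*F)² = 4*F²)
v(-25, 44)/4418 + M(-49)/2534 = (4*44²)/4418 - 28/3/2534 = (4*1936)*(1/4418) - 28/3*1/2534 = 7744*(1/4418) - 2/543 = 3872/2209 - 2/543 = 2098078/1199487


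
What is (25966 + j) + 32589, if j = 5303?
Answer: 63858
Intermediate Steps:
(25966 + j) + 32589 = (25966 + 5303) + 32589 = 31269 + 32589 = 63858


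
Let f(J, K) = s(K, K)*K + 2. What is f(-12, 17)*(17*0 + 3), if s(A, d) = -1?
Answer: -45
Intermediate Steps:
f(J, K) = 2 - K (f(J, K) = -K + 2 = 2 - K)
f(-12, 17)*(17*0 + 3) = (2 - 1*17)*(17*0 + 3) = (2 - 17)*(0 + 3) = -15*3 = -45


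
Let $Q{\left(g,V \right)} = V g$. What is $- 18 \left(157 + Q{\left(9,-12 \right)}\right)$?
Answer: $-882$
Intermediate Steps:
$- 18 \left(157 + Q{\left(9,-12 \right)}\right) = - 18 \left(157 - 108\right) = \left(-18\right) 49 = -882$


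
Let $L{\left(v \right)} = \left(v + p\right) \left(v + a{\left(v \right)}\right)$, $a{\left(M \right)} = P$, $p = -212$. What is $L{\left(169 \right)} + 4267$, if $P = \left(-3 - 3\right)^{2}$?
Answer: $-4548$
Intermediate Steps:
$P = 36$ ($P = \left(-6\right)^{2} = 36$)
$a{\left(M \right)} = 36$
$L{\left(v \right)} = \left(-212 + v\right) \left(36 + v\right)$ ($L{\left(v \right)} = \left(v - 212\right) \left(v + 36\right) = \left(-212 + v\right) \left(36 + v\right)$)
$L{\left(169 \right)} + 4267 = \left(-7632 + 169^{2} - 29744\right) + 4267 = \left(-7632 + 28561 - 29744\right) + 4267 = -8815 + 4267 = -4548$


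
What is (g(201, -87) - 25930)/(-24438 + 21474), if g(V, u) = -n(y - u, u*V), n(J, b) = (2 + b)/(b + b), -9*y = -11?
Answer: 906893305/103662936 ≈ 8.7485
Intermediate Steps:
y = 11/9 (y = -1/9*(-11) = 11/9 ≈ 1.2222)
n(J, b) = (2 + b)/(2*b) (n(J, b) = (2 + b)/((2*b)) = (2 + b)*(1/(2*b)) = (2 + b)/(2*b))
g(V, u) = -(2 + V*u)/(2*V*u) (g(V, u) = -(2 + u*V)/(2*(u*V)) = -(2 + V*u)/(2*(V*u)) = -1/(V*u)*(2 + V*u)/2 = -(2 + V*u)/(2*V*u))
(g(201, -87) - 25930)/(-24438 + 21474) = ((-1/2 - 1/(201*(-87))) - 25930)/(-24438 + 21474) = ((-1/2 - 1*1/201*(-1/87)) - 25930)/(-2964) = ((-1/2 + 1/17487) - 25930)*(-1/2964) = (-17485/34974 - 25930)*(-1/2964) = -906893305/34974*(-1/2964) = 906893305/103662936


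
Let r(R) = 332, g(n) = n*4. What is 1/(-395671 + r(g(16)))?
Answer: -1/395339 ≈ -2.5295e-6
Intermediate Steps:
g(n) = 4*n
1/(-395671 + r(g(16))) = 1/(-395671 + 332) = 1/(-395339) = -1/395339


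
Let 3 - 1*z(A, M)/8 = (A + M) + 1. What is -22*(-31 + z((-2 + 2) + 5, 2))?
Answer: 1562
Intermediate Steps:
z(A, M) = 16 - 8*A - 8*M (z(A, M) = 24 - 8*((A + M) + 1) = 24 - 8*(1 + A + M) = 24 + (-8 - 8*A - 8*M) = 16 - 8*A - 8*M)
-22*(-31 + z((-2 + 2) + 5, 2)) = -22*(-31 + (16 - 8*((-2 + 2) + 5) - 8*2)) = -22*(-31 + (16 - 8*(0 + 5) - 16)) = -22*(-31 + (16 - 8*5 - 16)) = -22*(-31 + (16 - 40 - 16)) = -22*(-31 - 40) = -22*(-71) = 1562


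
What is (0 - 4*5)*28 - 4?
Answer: -564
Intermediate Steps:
(0 - 4*5)*28 - 4 = (0 - 20)*28 - 4 = -20*28 - 4 = -560 - 4 = -564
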